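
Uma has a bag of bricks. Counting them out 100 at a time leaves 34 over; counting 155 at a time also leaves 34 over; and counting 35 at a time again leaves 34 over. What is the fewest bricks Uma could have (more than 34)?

N − 34 must be a common multiple of 100, 155, and 35.
100 = 2^2 × 5^2
155 = 5 × 31
35 = 5 × 7
LCM(100, 155, 35) = 2^2 × 5^2 × 7 × 31 = 21700.
Smallest N > 34 is LCM + 34 = 21700 + 34 = 21734.

21734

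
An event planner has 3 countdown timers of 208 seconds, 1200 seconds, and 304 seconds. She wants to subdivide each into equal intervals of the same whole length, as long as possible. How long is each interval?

16 seconds

The interval must divide each timer length; the longest such is the gcd.
208 = 2^4 × 13
1200 = 2^4 × 3 × 5^2
304 = 2^4 × 19
gcd(208, 1200, 304) = 2^4 = 16.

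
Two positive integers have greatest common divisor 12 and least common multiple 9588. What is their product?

For any two positive integers, gcd × lcm = product = 12 × 9588 = 115056.

115056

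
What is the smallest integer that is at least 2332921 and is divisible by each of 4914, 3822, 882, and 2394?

The integer must be a common multiple of 4914, 3822, 882, and 2394, so a multiple of their LCM.
4914 = 2 × 3^3 × 7 × 13
3822 = 2 × 3 × 7^2 × 13
882 = 2 × 3^2 × 7^2
2394 = 2 × 3^2 × 7 × 19
LCM(4914, 3822, 882, 2394) = 2 × 3^3 × 7^2 × 13 × 19 = 653562.
Smallest multiple of 653562 that is ≥ 2332921: ⌈2332921/653562⌉ × 653562 = 4 × 653562 = 2614248.

2614248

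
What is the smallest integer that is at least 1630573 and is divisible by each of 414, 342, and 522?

1824912

The integer must be a common multiple of 414, 342, and 522, so a multiple of their LCM.
414 = 2 × 3^2 × 23
342 = 2 × 3^2 × 19
522 = 2 × 3^2 × 29
LCM(414, 342, 522) = 2 × 3^2 × 19 × 23 × 29 = 228114.
Smallest multiple of 228114 that is ≥ 1630573: ⌈1630573/228114⌉ × 228114 = 8 × 228114 = 1824912.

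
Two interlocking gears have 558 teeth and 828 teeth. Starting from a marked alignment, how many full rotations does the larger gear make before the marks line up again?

The first common completion time is the LCM of the periods.
558 = 2 × 3^2 × 31
828 = 2^2 × 3^2 × 23
LCM(558, 828) = 2^2 × 3^2 × 23 × 31 = 25668.
Rotations for period 828: 25668 / 828 = 31.

31 rotations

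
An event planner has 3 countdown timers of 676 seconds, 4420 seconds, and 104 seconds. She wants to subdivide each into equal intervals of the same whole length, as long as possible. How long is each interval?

The interval must divide each timer length; the longest such is the gcd.
676 = 2^2 × 13^2
4420 = 2^2 × 5 × 13 × 17
104 = 2^3 × 13
gcd(676, 4420, 104) = 2^2 × 13 = 52.

52 seconds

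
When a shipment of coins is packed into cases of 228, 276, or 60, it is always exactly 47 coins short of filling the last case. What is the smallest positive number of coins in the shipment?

26173

Being 47 short of a full case of size k means N ≡ −47 (mod k), i.e. N + 47 is a multiple of each size.
228 = 2^2 × 3 × 19
276 = 2^2 × 3 × 23
60 = 2^2 × 3 × 5
LCM(228, 276, 60) = 2^2 × 3 × 5 × 19 × 23 = 26220.
Smallest positive N is 26220 − 47 = 26173.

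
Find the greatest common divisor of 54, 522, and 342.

18

54 = 2 × 3^3
522 = 2 × 3^2 × 29
342 = 2 × 3^2 × 19
gcd(54, 522, 342) = 2 × 3^2 = 18.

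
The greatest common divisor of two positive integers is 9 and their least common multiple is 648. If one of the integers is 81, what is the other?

For two integers, gcd × lcm = product, so the other is (9 × 648) / 81 = 5832 / 81 = 72.

72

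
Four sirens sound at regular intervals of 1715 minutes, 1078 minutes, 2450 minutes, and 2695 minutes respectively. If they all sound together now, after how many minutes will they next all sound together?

They coincide at every common multiple of the periods; the first is the LCM.
1715 = 5 × 7^3
1078 = 2 × 7^2 × 11
2450 = 2 × 5^2 × 7^2
2695 = 5 × 7^2 × 11
LCM(1715, 1078, 2450, 2695) = 2 × 5^2 × 7^3 × 11 = 188650.

188650 minutes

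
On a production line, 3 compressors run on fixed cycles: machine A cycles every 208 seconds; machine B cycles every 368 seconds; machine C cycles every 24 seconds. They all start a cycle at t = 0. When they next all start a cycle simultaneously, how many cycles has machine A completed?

All finish a whole number of cycles simultaneously at t = LCM of the periods.
208 = 2^4 × 13
368 = 2^4 × 23
24 = 2^3 × 3
LCM(208, 368, 24) = 2^4 × 3 × 13 × 23 = 14352.
Cycles for period 208: 14352 / 208 = 69.

69 cycles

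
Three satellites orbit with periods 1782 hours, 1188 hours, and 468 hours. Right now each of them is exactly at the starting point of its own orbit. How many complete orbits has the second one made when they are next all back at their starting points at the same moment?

They are all back at their starting positions together after one LCM of the periods.
1782 = 2 × 3^4 × 11
1188 = 2^2 × 3^3 × 11
468 = 2^2 × 3^2 × 13
LCM(1782, 1188, 468) = 2^2 × 3^4 × 11 × 13 = 46332.
Orbits for period 1188: 46332 / 1188 = 39.

39 orbits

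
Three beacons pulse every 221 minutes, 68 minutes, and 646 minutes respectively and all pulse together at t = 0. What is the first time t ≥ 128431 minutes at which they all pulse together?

Joint pulses occur at multiples of LCM(221, 68, 646).
221 = 13 × 17
68 = 2^2 × 17
646 = 2 × 17 × 19
LCM(221, 68, 646) = 2^2 × 13 × 17 × 19 = 16796.
Smallest multiple of 16796 that is ≥ 128431: ⌈128431/16796⌉ × 16796 = 8 × 16796 = 134368.

134368 minutes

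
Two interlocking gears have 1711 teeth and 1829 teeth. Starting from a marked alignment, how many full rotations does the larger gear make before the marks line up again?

29 rotations

The first common completion time is the LCM of the periods.
1711 = 29 × 59
1829 = 31 × 59
LCM(1711, 1829) = 29 × 31 × 59 = 53041.
Rotations for period 1829: 53041 / 1829 = 29.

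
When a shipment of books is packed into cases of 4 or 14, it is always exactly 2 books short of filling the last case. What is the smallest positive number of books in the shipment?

26

Being 2 short of a full case of size k means N ≡ −2 (mod k), i.e. N + 2 is a multiple of each size.
4 = 2^2
14 = 2 × 7
LCM(4, 14) = 2^2 × 7 = 28.
Smallest positive N is 28 − 2 = 26.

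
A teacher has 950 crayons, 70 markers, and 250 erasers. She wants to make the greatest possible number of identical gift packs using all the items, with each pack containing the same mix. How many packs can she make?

10 packs

The pack count must divide each quantity, so the greatest is gcd(950, 70, 250).
950 = 2 × 5^2 × 19
70 = 2 × 5 × 7
250 = 2 × 5^3
gcd(950, 70, 250) = 2 × 5 = 10.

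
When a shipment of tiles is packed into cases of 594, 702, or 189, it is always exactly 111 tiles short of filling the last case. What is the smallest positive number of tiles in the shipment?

Being 111 short of a full case of size k means N ≡ −111 (mod k), i.e. N + 111 is a multiple of each size.
594 = 2 × 3^3 × 11
702 = 2 × 3^3 × 13
189 = 3^3 × 7
LCM(594, 702, 189) = 2 × 3^3 × 7 × 11 × 13 = 54054.
Smallest positive N is 54054 − 111 = 53943.

53943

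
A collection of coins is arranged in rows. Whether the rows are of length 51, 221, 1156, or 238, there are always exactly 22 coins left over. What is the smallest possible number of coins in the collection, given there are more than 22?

N − 22 must be a common multiple of 51, 221, 1156, and 238.
51 = 3 × 17
221 = 13 × 17
1156 = 2^2 × 17^2
238 = 2 × 7 × 17
LCM(51, 221, 1156, 238) = 2^2 × 3 × 7 × 13 × 17^2 = 315588.
Smallest N > 22 is LCM + 22 = 315588 + 22 = 315610.

315610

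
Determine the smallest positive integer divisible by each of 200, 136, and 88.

200 = 2^3 × 5^2
136 = 2^3 × 17
88 = 2^3 × 11
LCM(200, 136, 88) = 2^3 × 5^2 × 11 × 17 = 37400.

37400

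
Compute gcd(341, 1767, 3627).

341 = 11 × 31
1767 = 3 × 19 × 31
3627 = 3^2 × 13 × 31
gcd(341, 1767, 3627) = 31.

31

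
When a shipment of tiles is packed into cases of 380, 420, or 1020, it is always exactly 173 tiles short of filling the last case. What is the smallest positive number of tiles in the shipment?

135487

Being 173 short of a full case of size k means N ≡ −173 (mod k), i.e. N + 173 is a multiple of each size.
380 = 2^2 × 5 × 19
420 = 2^2 × 3 × 5 × 7
1020 = 2^2 × 3 × 5 × 17
LCM(380, 420, 1020) = 2^2 × 3 × 5 × 7 × 17 × 19 = 135660.
Smallest positive N is 135660 − 173 = 135487.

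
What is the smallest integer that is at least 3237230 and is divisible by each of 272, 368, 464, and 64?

The integer must be a common multiple of 272, 368, 464, and 64, so a multiple of their LCM.
272 = 2^4 × 17
368 = 2^4 × 23
464 = 2^4 × 29
64 = 2^6
LCM(272, 368, 464, 64) = 2^6 × 17 × 23 × 29 = 725696.
Smallest multiple of 725696 that is ≥ 3237230: ⌈3237230/725696⌉ × 725696 = 5 × 725696 = 3628480.

3628480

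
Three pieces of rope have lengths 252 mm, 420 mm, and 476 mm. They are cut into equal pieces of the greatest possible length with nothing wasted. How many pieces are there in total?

Piece length = gcd(252, 420, 476).
252 = 2^2 × 3^2 × 7
420 = 2^2 × 3 × 5 × 7
476 = 2^2 × 7 × 17
gcd(252, 420, 476) = 2^2 × 7 = 28.
Total pieces = 252/28 + 420/28 + 476/28 = 9 + 15 + 17 = 41.

41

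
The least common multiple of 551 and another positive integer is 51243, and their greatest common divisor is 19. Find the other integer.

gcd × lcm = product of the two integers, so the other integer is (19 × 51243) / 551 = 1767.

1767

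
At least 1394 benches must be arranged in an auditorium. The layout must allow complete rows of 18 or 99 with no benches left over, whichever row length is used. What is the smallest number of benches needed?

1584

The number of benches must be a common multiple of 18 and 99, so a multiple of their LCM.
18 = 2 × 3^2
99 = 3^2 × 11
LCM(18, 99) = 2 × 3^2 × 11 = 198.
Smallest multiple of 198 that is ≥ 1394: ⌈1394/198⌉ × 198 = 8 × 198 = 1584.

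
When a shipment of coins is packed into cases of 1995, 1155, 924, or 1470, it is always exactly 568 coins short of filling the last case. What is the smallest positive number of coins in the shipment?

Being 568 short of a full case of size k means N ≡ −568 (mod k), i.e. N + 568 is a multiple of each size.
1995 = 3 × 5 × 7 × 19
1155 = 3 × 5 × 7 × 11
924 = 2^2 × 3 × 7 × 11
1470 = 2 × 3 × 5 × 7^2
LCM(1995, 1155, 924, 1470) = 2^2 × 3 × 5 × 7^2 × 11 × 19 = 614460.
Smallest positive N is 614460 − 568 = 613892.

613892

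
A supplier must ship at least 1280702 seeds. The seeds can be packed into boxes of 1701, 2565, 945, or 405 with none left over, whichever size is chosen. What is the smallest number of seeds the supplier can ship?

The number of seeds must be a common multiple of 1701, 2565, 945, and 405, so a multiple of their LCM.
1701 = 3^5 × 7
2565 = 3^3 × 5 × 19
945 = 3^3 × 5 × 7
405 = 3^4 × 5
LCM(1701, 2565, 945, 405) = 3^5 × 5 × 7 × 19 = 161595.
Smallest multiple of 161595 that is ≥ 1280702: ⌈1280702/161595⌉ × 161595 = 8 × 161595 = 1292760.

1292760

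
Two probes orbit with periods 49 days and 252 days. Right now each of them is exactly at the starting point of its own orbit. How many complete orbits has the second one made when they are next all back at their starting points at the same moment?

7 orbits

They are all back at their starting positions together after one LCM of the periods.
49 = 7^2
252 = 2^2 × 3^2 × 7
LCM(49, 252) = 2^2 × 3^2 × 7^2 = 1764.
Orbits for period 252: 1764 / 252 = 7.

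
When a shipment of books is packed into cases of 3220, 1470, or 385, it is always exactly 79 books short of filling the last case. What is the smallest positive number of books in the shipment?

743741

Being 79 short of a full case of size k means N ≡ −79 (mod k), i.e. N + 79 is a multiple of each size.
3220 = 2^2 × 5 × 7 × 23
1470 = 2 × 3 × 5 × 7^2
385 = 5 × 7 × 11
LCM(3220, 1470, 385) = 2^2 × 3 × 5 × 7^2 × 11 × 23 = 743820.
Smallest positive N is 743820 − 79 = 743741.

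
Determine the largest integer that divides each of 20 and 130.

10

20 = 2^2 × 5
130 = 2 × 5 × 13
gcd(20, 130) = 2 × 5 = 10.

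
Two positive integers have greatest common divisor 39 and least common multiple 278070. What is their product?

For any two positive integers, gcd × lcm = product = 39 × 278070 = 10844730.

10844730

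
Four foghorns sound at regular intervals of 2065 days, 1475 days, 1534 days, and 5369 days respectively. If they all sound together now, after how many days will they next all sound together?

268450 days

The first simultaneous occurrence is after LCM of the individual periods.
2065 = 5 × 7 × 59
1475 = 5^2 × 59
1534 = 2 × 13 × 59
5369 = 7 × 13 × 59
LCM(2065, 1475, 1534, 5369) = 2 × 5^2 × 7 × 13 × 59 = 268450.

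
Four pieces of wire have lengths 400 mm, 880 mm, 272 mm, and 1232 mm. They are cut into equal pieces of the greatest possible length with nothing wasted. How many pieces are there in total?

174

Piece length = gcd(400, 880, 272, 1232).
400 = 2^4 × 5^2
880 = 2^4 × 5 × 11
272 = 2^4 × 17
1232 = 2^4 × 7 × 11
gcd(400, 880, 272, 1232) = 2^4 = 16.
Total pieces = 400/16 + 880/16 + 272/16 + 1232/16 = 25 + 55 + 17 + 77 = 174.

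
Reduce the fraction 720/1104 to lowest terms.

15/23

720 = 2^4 × 3^2 × 5
1104 = 2^4 × 3 × 23
gcd(720, 1104) = 2^4 × 3 = 48.
Divide numerator and denominator by 48: 720/1104 = 15/23.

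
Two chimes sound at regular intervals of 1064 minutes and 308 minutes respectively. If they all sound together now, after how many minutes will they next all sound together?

The first simultaneous occurrence is after LCM of the individual periods.
1064 = 2^3 × 7 × 19
308 = 2^2 × 7 × 11
LCM(1064, 308) = 2^3 × 7 × 11 × 19 = 11704.

11704 minutes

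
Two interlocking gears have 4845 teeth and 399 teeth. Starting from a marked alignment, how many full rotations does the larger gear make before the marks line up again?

7 rotations

The first common completion time is the LCM of the periods.
4845 = 3 × 5 × 17 × 19
399 = 3 × 7 × 19
LCM(4845, 399) = 3 × 5 × 7 × 17 × 19 = 33915.
Rotations for period 4845: 33915 / 4845 = 7.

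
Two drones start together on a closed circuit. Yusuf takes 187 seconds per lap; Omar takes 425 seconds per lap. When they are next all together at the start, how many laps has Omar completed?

11 laps

All finish a whole number of cycles simultaneously at t = LCM of the periods.
187 = 11 × 17
425 = 5^2 × 17
LCM(187, 425) = 5^2 × 11 × 17 = 4675.
Laps for period 425: 4675 / 425 = 11.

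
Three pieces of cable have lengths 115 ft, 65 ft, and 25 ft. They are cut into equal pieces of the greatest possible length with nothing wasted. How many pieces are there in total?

Piece length = gcd(115, 65, 25).
115 = 5 × 23
65 = 5 × 13
25 = 5^2
gcd(115, 65, 25) = 5.
Total pieces = 115/5 + 65/5 + 25/5 = 23 + 13 + 5 = 41.

41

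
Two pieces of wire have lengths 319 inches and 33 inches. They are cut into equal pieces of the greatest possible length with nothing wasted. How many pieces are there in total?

32

Piece length = gcd(319, 33).
319 = 11 × 29
33 = 3 × 11
gcd(319, 33) = 11.
Total pieces = 319/11 + 33/11 = 29 + 3 = 32.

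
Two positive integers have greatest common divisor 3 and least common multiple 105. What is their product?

For any two positive integers, gcd × lcm = product = 3 × 105 = 315.

315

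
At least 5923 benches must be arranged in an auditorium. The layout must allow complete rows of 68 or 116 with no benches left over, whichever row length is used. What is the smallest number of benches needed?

The number of benches must be a common multiple of 68 and 116, so a multiple of their LCM.
68 = 2^2 × 17
116 = 2^2 × 29
LCM(68, 116) = 2^2 × 17 × 29 = 1972.
Smallest multiple of 1972 that is ≥ 5923: ⌈5923/1972⌉ × 1972 = 4 × 1972 = 7888.

7888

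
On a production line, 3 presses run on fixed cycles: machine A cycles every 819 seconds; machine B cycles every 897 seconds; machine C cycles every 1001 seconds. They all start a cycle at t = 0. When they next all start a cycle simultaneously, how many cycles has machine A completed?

253 cycles

All finish a whole number of cycles simultaneously at t = LCM of the periods.
819 = 3^2 × 7 × 13
897 = 3 × 13 × 23
1001 = 7 × 11 × 13
LCM(819, 897, 1001) = 3^2 × 7 × 11 × 13 × 23 = 207207.
Cycles for period 819: 207207 / 819 = 253.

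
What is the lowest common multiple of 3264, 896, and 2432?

868224

3264 = 2^6 × 3 × 17
896 = 2^7 × 7
2432 = 2^7 × 19
LCM(3264, 896, 2432) = 2^7 × 3 × 7 × 17 × 19 = 868224.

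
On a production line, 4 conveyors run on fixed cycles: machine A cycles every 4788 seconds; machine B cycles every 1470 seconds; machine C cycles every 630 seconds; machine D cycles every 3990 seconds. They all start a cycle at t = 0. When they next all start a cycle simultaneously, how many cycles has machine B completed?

114 cycles

All finish a whole number of cycles simultaneously at t = LCM of the periods.
4788 = 2^2 × 3^2 × 7 × 19
1470 = 2 × 3 × 5 × 7^2
630 = 2 × 3^2 × 5 × 7
3990 = 2 × 3 × 5 × 7 × 19
LCM(4788, 1470, 630, 3990) = 2^2 × 3^2 × 5 × 7^2 × 19 = 167580.
Cycles for period 1470: 167580 / 1470 = 114.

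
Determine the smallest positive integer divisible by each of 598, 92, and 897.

598 = 2 × 13 × 23
92 = 2^2 × 23
897 = 3 × 13 × 23
LCM(598, 92, 897) = 2^2 × 3 × 13 × 23 = 3588.

3588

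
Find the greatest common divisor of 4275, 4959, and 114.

4275 = 3^2 × 5^2 × 19
4959 = 3^2 × 19 × 29
114 = 2 × 3 × 19
gcd(4275, 4959, 114) = 3 × 19 = 57.

57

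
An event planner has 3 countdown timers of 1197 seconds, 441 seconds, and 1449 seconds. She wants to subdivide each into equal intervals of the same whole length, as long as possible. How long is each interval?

The interval must divide each timer length; the longest such is the gcd.
1197 = 3^2 × 7 × 19
441 = 3^2 × 7^2
1449 = 3^2 × 7 × 23
gcd(1197, 441, 1449) = 3^2 × 7 = 63.

63 seconds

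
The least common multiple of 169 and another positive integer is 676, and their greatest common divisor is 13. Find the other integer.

gcd × lcm = product of the two integers, so the other integer is (13 × 676) / 169 = 52.

52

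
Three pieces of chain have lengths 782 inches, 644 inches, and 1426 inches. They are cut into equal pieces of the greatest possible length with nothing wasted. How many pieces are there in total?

Piece length = gcd(782, 644, 1426).
782 = 2 × 17 × 23
644 = 2^2 × 7 × 23
1426 = 2 × 23 × 31
gcd(782, 644, 1426) = 2 × 23 = 46.
Total pieces = 782/46 + 644/46 + 1426/46 = 17 + 14 + 31 = 62.

62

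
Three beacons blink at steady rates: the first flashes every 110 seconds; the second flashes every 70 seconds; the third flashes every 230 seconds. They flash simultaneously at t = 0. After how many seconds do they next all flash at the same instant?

17710 seconds

We need the least common multiple of the intervals.
110 = 2 × 5 × 11
70 = 2 × 5 × 7
230 = 2 × 5 × 23
LCM(110, 70, 230) = 2 × 5 × 7 × 11 × 23 = 17710.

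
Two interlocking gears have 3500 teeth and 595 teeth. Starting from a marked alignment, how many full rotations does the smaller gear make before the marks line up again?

They are all back at their starting positions together after one LCM of the periods.
3500 = 2^2 × 5^3 × 7
595 = 5 × 7 × 17
LCM(3500, 595) = 2^2 × 5^3 × 7 × 17 = 59500.
Rotations for period 595: 59500 / 595 = 100.

100 rotations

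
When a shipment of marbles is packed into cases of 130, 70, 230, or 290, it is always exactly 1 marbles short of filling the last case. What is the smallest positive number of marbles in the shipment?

606969

Being 1 short of a full case of size k means N ≡ −1 (mod k), i.e. N + 1 is a multiple of each size.
130 = 2 × 5 × 13
70 = 2 × 5 × 7
230 = 2 × 5 × 23
290 = 2 × 5 × 29
LCM(130, 70, 230, 290) = 2 × 5 × 7 × 13 × 23 × 29 = 606970.
Smallest positive N is 606970 − 1 = 606969.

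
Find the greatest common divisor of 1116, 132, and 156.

1116 = 2^2 × 3^2 × 31
132 = 2^2 × 3 × 11
156 = 2^2 × 3 × 13
gcd(1116, 132, 156) = 2^2 × 3 = 12.

12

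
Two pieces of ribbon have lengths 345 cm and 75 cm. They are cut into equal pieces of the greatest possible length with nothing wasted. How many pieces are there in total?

Piece length = gcd(345, 75).
345 = 3 × 5 × 23
75 = 3 × 5^2
gcd(345, 75) = 3 × 5 = 15.
Total pieces = 345/15 + 75/15 = 23 + 5 = 28.

28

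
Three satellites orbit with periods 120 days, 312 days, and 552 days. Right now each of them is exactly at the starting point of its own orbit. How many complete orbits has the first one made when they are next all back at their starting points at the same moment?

299 orbits

They are all back at their starting positions together after one LCM of the periods.
120 = 2^3 × 3 × 5
312 = 2^3 × 3 × 13
552 = 2^3 × 3 × 23
LCM(120, 312, 552) = 2^3 × 3 × 5 × 13 × 23 = 35880.
Orbits for period 120: 35880 / 120 = 299.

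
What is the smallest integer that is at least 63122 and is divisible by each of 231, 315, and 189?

The integer must be a common multiple of 231, 315, and 189, so a multiple of their LCM.
231 = 3 × 7 × 11
315 = 3^2 × 5 × 7
189 = 3^3 × 7
LCM(231, 315, 189) = 3^3 × 5 × 7 × 11 = 10395.
Smallest multiple of 10395 that is ≥ 63122: ⌈63122/10395⌉ × 10395 = 7 × 10395 = 72765.

72765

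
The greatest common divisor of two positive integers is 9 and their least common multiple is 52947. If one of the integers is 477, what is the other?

999

For two integers, gcd × lcm = product, so the other is (9 × 52947) / 477 = 476523 / 477 = 999.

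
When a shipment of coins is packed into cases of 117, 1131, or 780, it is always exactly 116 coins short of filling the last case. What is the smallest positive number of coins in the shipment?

67744

Being 116 short of a full case of size k means N ≡ −116 (mod k), i.e. N + 116 is a multiple of each size.
117 = 3^2 × 13
1131 = 3 × 13 × 29
780 = 2^2 × 3 × 5 × 13
LCM(117, 1131, 780) = 2^2 × 3^2 × 5 × 13 × 29 = 67860.
Smallest positive N is 67860 − 116 = 67744.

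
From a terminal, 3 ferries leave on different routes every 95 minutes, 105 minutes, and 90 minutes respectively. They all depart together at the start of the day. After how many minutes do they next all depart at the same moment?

11970 minutes

The first simultaneous occurrence is after LCM of the individual periods.
95 = 5 × 19
105 = 3 × 5 × 7
90 = 2 × 3^2 × 5
LCM(95, 105, 90) = 2 × 3^2 × 5 × 7 × 19 = 11970.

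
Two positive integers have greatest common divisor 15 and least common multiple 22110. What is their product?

331650

For any two positive integers, gcd × lcm = product = 15 × 22110 = 331650.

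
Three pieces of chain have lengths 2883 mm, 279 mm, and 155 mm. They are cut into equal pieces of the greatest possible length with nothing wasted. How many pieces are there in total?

Piece length = gcd(2883, 279, 155).
2883 = 3 × 31^2
279 = 3^2 × 31
155 = 5 × 31
gcd(2883, 279, 155) = 31.
Total pieces = 2883/31 + 279/31 + 155/31 = 93 + 9 + 5 = 107.

107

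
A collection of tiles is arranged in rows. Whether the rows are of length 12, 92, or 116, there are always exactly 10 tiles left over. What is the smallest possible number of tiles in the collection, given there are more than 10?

8014

N − 10 must be a common multiple of 12, 92, and 116.
12 = 2^2 × 3
92 = 2^2 × 23
116 = 2^2 × 29
LCM(12, 92, 116) = 2^2 × 3 × 23 × 29 = 8004.
Smallest N > 10 is LCM + 10 = 8004 + 10 = 8014.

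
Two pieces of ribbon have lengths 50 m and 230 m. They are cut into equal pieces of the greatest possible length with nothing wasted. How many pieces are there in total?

28

Piece length = gcd(50, 230).
50 = 2 × 5^2
230 = 2 × 5 × 23
gcd(50, 230) = 2 × 5 = 10.
Total pieces = 50/10 + 230/10 = 5 + 23 = 28.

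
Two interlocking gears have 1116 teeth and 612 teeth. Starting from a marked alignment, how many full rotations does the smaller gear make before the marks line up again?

31 rotations

The first common completion time is the LCM of the periods.
1116 = 2^2 × 3^2 × 31
612 = 2^2 × 3^2 × 17
LCM(1116, 612) = 2^2 × 3^2 × 17 × 31 = 18972.
Rotations for period 612: 18972 / 612 = 31.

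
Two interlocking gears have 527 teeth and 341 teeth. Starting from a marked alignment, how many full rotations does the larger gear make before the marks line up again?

All finish a whole number of cycles simultaneously at t = LCM of the periods.
527 = 17 × 31
341 = 11 × 31
LCM(527, 341) = 11 × 17 × 31 = 5797.
Rotations for period 527: 5797 / 527 = 11.

11 rotations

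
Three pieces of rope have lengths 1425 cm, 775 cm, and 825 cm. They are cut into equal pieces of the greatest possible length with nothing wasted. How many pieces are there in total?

121

Piece length = gcd(1425, 775, 825).
1425 = 3 × 5^2 × 19
775 = 5^2 × 31
825 = 3 × 5^2 × 11
gcd(1425, 775, 825) = 5^2 = 25.
Total pieces = 1425/25 + 775/25 + 825/25 = 57 + 31 + 33 = 121.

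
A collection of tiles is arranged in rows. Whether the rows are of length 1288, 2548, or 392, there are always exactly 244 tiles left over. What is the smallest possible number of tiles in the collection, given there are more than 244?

N − 244 must be a common multiple of 1288, 2548, and 392.
1288 = 2^3 × 7 × 23
2548 = 2^2 × 7^2 × 13
392 = 2^3 × 7^2
LCM(1288, 2548, 392) = 2^3 × 7^2 × 13 × 23 = 117208.
Smallest N > 244 is LCM + 244 = 117208 + 244 = 117452.

117452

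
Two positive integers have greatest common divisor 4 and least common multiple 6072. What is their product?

24288

For any two positive integers, gcd × lcm = product = 4 × 6072 = 24288.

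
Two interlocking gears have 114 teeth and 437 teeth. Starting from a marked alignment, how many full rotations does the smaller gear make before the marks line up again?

23 rotations

All finish a whole number of cycles simultaneously at t = LCM of the periods.
114 = 2 × 3 × 19
437 = 19 × 23
LCM(114, 437) = 2 × 3 × 19 × 23 = 2622.
Rotations for period 114: 2622 / 114 = 23.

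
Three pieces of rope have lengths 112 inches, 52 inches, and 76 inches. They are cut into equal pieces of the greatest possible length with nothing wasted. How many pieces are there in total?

60

Piece length = gcd(112, 52, 76).
112 = 2^4 × 7
52 = 2^2 × 13
76 = 2^2 × 19
gcd(112, 52, 76) = 2^2 = 4.
Total pieces = 112/4 + 52/4 + 76/4 = 28 + 13 + 19 = 60.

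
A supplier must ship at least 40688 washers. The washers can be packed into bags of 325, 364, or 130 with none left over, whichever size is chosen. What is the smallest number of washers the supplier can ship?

45500

The number of washers must be a common multiple of 325, 364, and 130, so a multiple of their LCM.
325 = 5^2 × 13
364 = 2^2 × 7 × 13
130 = 2 × 5 × 13
LCM(325, 364, 130) = 2^2 × 5^2 × 7 × 13 = 9100.
Smallest multiple of 9100 that is ≥ 40688: ⌈40688/9100⌉ × 9100 = 5 × 9100 = 45500.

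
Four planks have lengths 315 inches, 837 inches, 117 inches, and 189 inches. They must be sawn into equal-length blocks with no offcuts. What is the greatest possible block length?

9 inches

This is the greatest common divisor of 315, 837, 117, and 189.
315 = 3^2 × 5 × 7
837 = 3^3 × 31
117 = 3^2 × 13
189 = 3^3 × 7
gcd(315, 837, 117, 189) = 3^2 = 9.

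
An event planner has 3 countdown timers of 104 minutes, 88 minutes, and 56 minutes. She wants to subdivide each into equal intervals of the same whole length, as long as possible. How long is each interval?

The interval must divide each timer length; the longest such is the gcd.
104 = 2^3 × 13
88 = 2^3 × 11
56 = 2^3 × 7
gcd(104, 88, 56) = 2^3 = 8.

8 minutes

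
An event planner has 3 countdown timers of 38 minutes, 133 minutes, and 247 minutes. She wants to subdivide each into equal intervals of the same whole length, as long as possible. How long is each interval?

19 minutes

The interval must divide each timer length; the longest such is the gcd.
38 = 2 × 19
133 = 7 × 19
247 = 13 × 19
gcd(38, 133, 247) = 19.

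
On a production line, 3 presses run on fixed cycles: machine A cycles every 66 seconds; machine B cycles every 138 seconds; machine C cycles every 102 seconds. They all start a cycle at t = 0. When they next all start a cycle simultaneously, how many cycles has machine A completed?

391 cycles

All finish a whole number of cycles simultaneously at t = LCM of the periods.
66 = 2 × 3 × 11
138 = 2 × 3 × 23
102 = 2 × 3 × 17
LCM(66, 138, 102) = 2 × 3 × 11 × 17 × 23 = 25806.
Cycles for period 66: 25806 / 66 = 391.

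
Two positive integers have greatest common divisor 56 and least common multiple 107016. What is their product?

5992896

For any two positive integers, gcd × lcm = product = 56 × 107016 = 5992896.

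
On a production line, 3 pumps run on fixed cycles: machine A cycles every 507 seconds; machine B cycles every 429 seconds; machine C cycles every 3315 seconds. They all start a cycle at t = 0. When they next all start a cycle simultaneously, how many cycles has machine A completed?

935 cycles

The first common completion time is the LCM of the periods.
507 = 3 × 13^2
429 = 3 × 11 × 13
3315 = 3 × 5 × 13 × 17
LCM(507, 429, 3315) = 3 × 5 × 11 × 13^2 × 17 = 474045.
Cycles for period 507: 474045 / 507 = 935.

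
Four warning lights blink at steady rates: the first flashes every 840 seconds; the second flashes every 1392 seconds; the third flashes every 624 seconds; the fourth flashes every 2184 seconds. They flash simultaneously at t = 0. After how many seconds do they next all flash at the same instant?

We need the least common multiple of the intervals.
840 = 2^3 × 3 × 5 × 7
1392 = 2^4 × 3 × 29
624 = 2^4 × 3 × 13
2184 = 2^3 × 3 × 7 × 13
LCM(840, 1392, 624, 2184) = 2^4 × 3 × 5 × 7 × 13 × 29 = 633360.

633360 seconds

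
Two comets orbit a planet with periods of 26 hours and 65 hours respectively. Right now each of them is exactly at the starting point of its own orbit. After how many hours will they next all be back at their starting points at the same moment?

They coincide at every common multiple of the periods; the first is the LCM.
26 = 2 × 13
65 = 5 × 13
LCM(26, 65) = 2 × 5 × 13 = 130.

130 hours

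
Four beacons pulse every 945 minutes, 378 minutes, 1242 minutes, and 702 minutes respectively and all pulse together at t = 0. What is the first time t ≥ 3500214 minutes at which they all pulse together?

Joint pulses occur at multiples of LCM(945, 378, 1242, 702).
945 = 3^3 × 5 × 7
378 = 2 × 3^3 × 7
1242 = 2 × 3^3 × 23
702 = 2 × 3^3 × 13
LCM(945, 378, 1242, 702) = 2 × 3^3 × 5 × 7 × 13 × 23 = 565110.
Smallest multiple of 565110 that is ≥ 3500214: ⌈3500214/565110⌉ × 565110 = 7 × 565110 = 3955770.

3955770 minutes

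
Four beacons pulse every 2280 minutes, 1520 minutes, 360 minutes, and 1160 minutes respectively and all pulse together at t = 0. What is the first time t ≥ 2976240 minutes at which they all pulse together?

3173760 minutes

Joint pulses occur at multiples of LCM(2280, 1520, 360, 1160).
2280 = 2^3 × 3 × 5 × 19
1520 = 2^4 × 5 × 19
360 = 2^3 × 3^2 × 5
1160 = 2^3 × 5 × 29
LCM(2280, 1520, 360, 1160) = 2^4 × 3^2 × 5 × 19 × 29 = 396720.
Smallest multiple of 396720 that is ≥ 2976240: ⌈2976240/396720⌉ × 396720 = 8 × 396720 = 3173760.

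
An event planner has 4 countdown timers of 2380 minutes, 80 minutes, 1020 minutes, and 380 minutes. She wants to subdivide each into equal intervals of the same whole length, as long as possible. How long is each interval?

The interval must divide each timer length; the longest such is the gcd.
2380 = 2^2 × 5 × 7 × 17
80 = 2^4 × 5
1020 = 2^2 × 3 × 5 × 17
380 = 2^2 × 5 × 19
gcd(2380, 80, 1020, 380) = 2^2 × 5 = 20.

20 minutes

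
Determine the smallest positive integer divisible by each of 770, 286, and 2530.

770 = 2 × 5 × 7 × 11
286 = 2 × 11 × 13
2530 = 2 × 5 × 11 × 23
LCM(770, 286, 2530) = 2 × 5 × 7 × 11 × 13 × 23 = 230230.

230230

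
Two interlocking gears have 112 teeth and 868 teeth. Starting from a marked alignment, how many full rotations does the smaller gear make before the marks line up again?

31 rotations

The first common completion time is the LCM of the periods.
112 = 2^4 × 7
868 = 2^2 × 7 × 31
LCM(112, 868) = 2^4 × 7 × 31 = 3472.
Rotations for period 112: 3472 / 112 = 31.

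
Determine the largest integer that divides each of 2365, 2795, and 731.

43

2365 = 5 × 11 × 43
2795 = 5 × 13 × 43
731 = 17 × 43
gcd(2365, 2795, 731) = 43.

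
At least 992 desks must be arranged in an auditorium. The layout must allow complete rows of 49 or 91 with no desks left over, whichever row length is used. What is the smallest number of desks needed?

The number of desks must be a common multiple of 49 and 91, so a multiple of their LCM.
49 = 7^2
91 = 7 × 13
LCM(49, 91) = 7^2 × 13 = 637.
Smallest multiple of 637 that is ≥ 992: ⌈992/637⌉ × 637 = 2 × 637 = 1274.

1274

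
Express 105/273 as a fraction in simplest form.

5/13

105 = 3 × 5 × 7
273 = 3 × 7 × 13
gcd(105, 273) = 3 × 7 = 21.
Divide numerator and denominator by 21: 105/273 = 5/13.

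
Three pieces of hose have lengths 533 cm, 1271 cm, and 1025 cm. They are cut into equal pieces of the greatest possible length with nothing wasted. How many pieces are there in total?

69

Piece length = gcd(533, 1271, 1025).
533 = 13 × 41
1271 = 31 × 41
1025 = 5^2 × 41
gcd(533, 1271, 1025) = 41.
Total pieces = 533/41 + 1271/41 + 1025/41 = 13 + 31 + 25 = 69.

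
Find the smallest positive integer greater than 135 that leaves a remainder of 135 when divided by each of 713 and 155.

3700

N − 135 must be a common multiple of 713 and 155.
713 = 23 × 31
155 = 5 × 31
LCM(713, 155) = 5 × 23 × 31 = 3565.
Smallest N > 135 is LCM + 135 = 3565 + 135 = 3700.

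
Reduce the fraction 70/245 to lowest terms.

70 = 2 × 5 × 7
245 = 5 × 7^2
gcd(70, 245) = 5 × 7 = 35.
Divide numerator and denominator by 35: 70/245 = 2/7.

2/7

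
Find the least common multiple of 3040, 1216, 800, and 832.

395200

3040 = 2^5 × 5 × 19
1216 = 2^6 × 19
800 = 2^5 × 5^2
832 = 2^6 × 13
LCM(3040, 1216, 800, 832) = 2^6 × 5^2 × 13 × 19 = 395200.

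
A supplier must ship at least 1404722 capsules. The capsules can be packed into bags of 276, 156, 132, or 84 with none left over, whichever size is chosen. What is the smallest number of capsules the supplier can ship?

The number of capsules must be a common multiple of 276, 156, 132, and 84, so a multiple of their LCM.
276 = 2^2 × 3 × 23
156 = 2^2 × 3 × 13
132 = 2^2 × 3 × 11
84 = 2^2 × 3 × 7
LCM(276, 156, 132, 84) = 2^2 × 3 × 7 × 11 × 13 × 23 = 276276.
Smallest multiple of 276276 that is ≥ 1404722: ⌈1404722/276276⌉ × 276276 = 6 × 276276 = 1657656.

1657656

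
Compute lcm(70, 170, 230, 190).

520030

70 = 2 × 5 × 7
170 = 2 × 5 × 17
230 = 2 × 5 × 23
190 = 2 × 5 × 19
LCM(70, 170, 230, 190) = 2 × 5 × 7 × 17 × 19 × 23 = 520030.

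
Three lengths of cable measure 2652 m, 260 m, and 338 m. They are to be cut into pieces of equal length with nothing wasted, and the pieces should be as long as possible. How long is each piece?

The greatest length dividing all of 2652, 260, and 338 is their gcd.
2652 = 2^2 × 3 × 13 × 17
260 = 2^2 × 5 × 13
338 = 2 × 13^2
gcd(2652, 260, 338) = 2 × 13 = 26.

26 m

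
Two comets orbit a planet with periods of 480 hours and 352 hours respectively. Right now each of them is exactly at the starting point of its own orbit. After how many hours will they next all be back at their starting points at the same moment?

They coincide at every common multiple of the periods; the first is the LCM.
480 = 2^5 × 3 × 5
352 = 2^5 × 11
LCM(480, 352) = 2^5 × 3 × 5 × 11 = 5280.

5280 hours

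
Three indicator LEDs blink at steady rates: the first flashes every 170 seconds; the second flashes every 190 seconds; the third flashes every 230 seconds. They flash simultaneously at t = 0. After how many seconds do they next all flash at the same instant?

They coincide at every common multiple of the periods; the first is the LCM.
170 = 2 × 5 × 17
190 = 2 × 5 × 19
230 = 2 × 5 × 23
LCM(170, 190, 230) = 2 × 5 × 17 × 19 × 23 = 74290.

74290 seconds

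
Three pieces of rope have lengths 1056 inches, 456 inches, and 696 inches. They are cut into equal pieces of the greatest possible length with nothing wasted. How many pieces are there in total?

Piece length = gcd(1056, 456, 696).
1056 = 2^5 × 3 × 11
456 = 2^3 × 3 × 19
696 = 2^3 × 3 × 29
gcd(1056, 456, 696) = 2^3 × 3 = 24.
Total pieces = 1056/24 + 456/24 + 696/24 = 44 + 19 + 29 = 92.

92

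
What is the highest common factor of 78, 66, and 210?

6

78 = 2 × 3 × 13
66 = 2 × 3 × 11
210 = 2 × 3 × 5 × 7
gcd(78, 66, 210) = 2 × 3 = 6.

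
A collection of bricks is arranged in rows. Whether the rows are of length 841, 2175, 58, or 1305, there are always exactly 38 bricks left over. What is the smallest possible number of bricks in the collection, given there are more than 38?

378488

N − 38 must be a common multiple of 841, 2175, 58, and 1305.
841 = 29^2
2175 = 3 × 5^2 × 29
58 = 2 × 29
1305 = 3^2 × 5 × 29
LCM(841, 2175, 58, 1305) = 2 × 3^2 × 5^2 × 29^2 = 378450.
Smallest N > 38 is LCM + 38 = 378450 + 38 = 378488.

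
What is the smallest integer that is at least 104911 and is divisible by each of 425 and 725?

The integer must be a common multiple of 425 and 725, so a multiple of their LCM.
425 = 5^2 × 17
725 = 5^2 × 29
LCM(425, 725) = 5^2 × 17 × 29 = 12325.
Smallest multiple of 12325 that is ≥ 104911: ⌈104911/12325⌉ × 12325 = 9 × 12325 = 110925.

110925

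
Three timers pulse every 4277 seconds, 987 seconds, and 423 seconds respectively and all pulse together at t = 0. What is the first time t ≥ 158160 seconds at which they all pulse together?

192465 seconds

Joint pulses occur at multiples of LCM(4277, 987, 423).
4277 = 7 × 13 × 47
987 = 3 × 7 × 47
423 = 3^2 × 47
LCM(4277, 987, 423) = 3^2 × 7 × 13 × 47 = 38493.
Smallest multiple of 38493 that is ≥ 158160: ⌈158160/38493⌉ × 38493 = 5 × 38493 = 192465.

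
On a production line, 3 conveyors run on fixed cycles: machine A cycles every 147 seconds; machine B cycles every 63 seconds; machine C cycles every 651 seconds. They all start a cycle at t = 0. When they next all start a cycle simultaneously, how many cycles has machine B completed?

The first common completion time is the LCM of the periods.
147 = 3 × 7^2
63 = 3^2 × 7
651 = 3 × 7 × 31
LCM(147, 63, 651) = 3^2 × 7^2 × 31 = 13671.
Cycles for period 63: 13671 / 63 = 217.

217 cycles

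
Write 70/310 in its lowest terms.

70 = 2 × 5 × 7
310 = 2 × 5 × 31
gcd(70, 310) = 2 × 5 = 10.
Divide numerator and denominator by 10: 70/310 = 7/31.

7/31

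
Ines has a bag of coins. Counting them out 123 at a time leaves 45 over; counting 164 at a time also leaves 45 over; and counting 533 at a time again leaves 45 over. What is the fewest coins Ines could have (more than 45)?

N − 45 must be a common multiple of 123, 164, and 533.
123 = 3 × 41
164 = 2^2 × 41
533 = 13 × 41
LCM(123, 164, 533) = 2^2 × 3 × 13 × 41 = 6396.
Smallest N > 45 is LCM + 45 = 6396 + 45 = 6441.

6441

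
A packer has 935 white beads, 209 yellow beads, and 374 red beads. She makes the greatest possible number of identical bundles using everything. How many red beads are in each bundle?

Number of bundles = gcd(935, 209, 374).
935 = 5 × 11 × 17
209 = 11 × 19
374 = 2 × 11 × 17
gcd(935, 209, 374) = 11.
red beads per bundle = 374 / 11 = 34.

34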